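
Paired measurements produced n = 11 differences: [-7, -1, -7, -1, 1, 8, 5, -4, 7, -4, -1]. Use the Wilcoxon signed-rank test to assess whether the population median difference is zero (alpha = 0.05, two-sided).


Step 1: Drop any zero differences (none here) and take |d_i|.
|d| = [7, 1, 7, 1, 1, 8, 5, 4, 7, 4, 1]
Step 2: Midrank |d_i| (ties get averaged ranks).
ranks: |7|->9, |1|->2.5, |7|->9, |1|->2.5, |1|->2.5, |8|->11, |5|->7, |4|->5.5, |7|->9, |4|->5.5, |1|->2.5
Step 3: Attach original signs; sum ranks with positive sign and with negative sign.
W+ = 2.5 + 11 + 7 + 9 = 29.5
W- = 9 + 2.5 + 9 + 2.5 + 5.5 + 5.5 + 2.5 = 36.5
(Check: W+ + W- = 66 should equal n(n+1)/2 = 66.)
Step 4: Test statistic W = min(W+, W-) = 29.5.
Step 5: Ties in |d|, so use the tie-corrected normal approximation.
        E[W] = n(n+1)/4 = 11*12/4 = 33.
        Tie groups: |d|=1 (t=4), |d|=4 (t=2), |d|=7 (t=3); sum(t^3 - t) = 90.
        Var[W] = n(n+1)(2n+1)/24 - sum(t^3-t)/48 = 3036/24 - 90/48 = 124.625.
        z = (W - E[W]) / sqrt(Var[W]) = (29.5 - 33) / 11.1636 = -0.3135.
        Two-sided p = 2*Phi(z) = 0.753886.
Step 6: alpha = 0.05. fail to reject H0.

W+ = 29.5, W- = 36.5, W = min = 29.5, p = 0.753886, fail to reject H0.


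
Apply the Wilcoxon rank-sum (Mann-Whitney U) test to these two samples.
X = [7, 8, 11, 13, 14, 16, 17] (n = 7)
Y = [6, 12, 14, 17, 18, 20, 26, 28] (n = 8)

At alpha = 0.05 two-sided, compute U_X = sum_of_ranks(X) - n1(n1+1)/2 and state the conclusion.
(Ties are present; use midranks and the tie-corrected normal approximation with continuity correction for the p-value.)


Step 1: Combine and sort all 15 observations; assign midranks.
sorted (value, group): (6,Y), (7,X), (8,X), (11,X), (12,Y), (13,X), (14,X), (14,Y), (16,X), (17,X), (17,Y), (18,Y), (20,Y), (26,Y), (28,Y)
ranks: 6->1, 7->2, 8->3, 11->4, 12->5, 13->6, 14->7.5, 14->7.5, 16->9, 17->10.5, 17->10.5, 18->12, 20->13, 26->14, 28->15
Step 2: Rank sum for X: R1 = 2 + 3 + 4 + 6 + 7.5 + 9 + 10.5 = 42.
Step 3: U_X = R1 - n1(n1+1)/2 = 42 - 7*8/2 = 42 - 28 = 14.
       U_Y = n1*n2 - U_X = 56 - 14 = 42.
Step 4: Ties are present, so use the tie-corrected normal approximation (with continuity correction) for the p-value.
Step 5: p-value = 0.117555; compare to alpha = 0.05. fail to reject H0.

U_X = 14, p = 0.117555, fail to reject H0 at alpha = 0.05.


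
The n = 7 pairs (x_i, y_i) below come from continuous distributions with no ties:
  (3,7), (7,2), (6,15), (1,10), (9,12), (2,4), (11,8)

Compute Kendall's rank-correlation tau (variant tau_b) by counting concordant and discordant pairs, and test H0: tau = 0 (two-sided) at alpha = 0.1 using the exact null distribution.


Step 1: Enumerate the 21 unordered pairs (i,j) with i<j and classify each by sign(x_j-x_i) * sign(y_j-y_i).
  (1,2):dx=+4,dy=-5->D; (1,3):dx=+3,dy=+8->C; (1,4):dx=-2,dy=+3->D; (1,5):dx=+6,dy=+5->C
  (1,6):dx=-1,dy=-3->C; (1,7):dx=+8,dy=+1->C; (2,3):dx=-1,dy=+13->D; (2,4):dx=-6,dy=+8->D
  (2,5):dx=+2,dy=+10->C; (2,6):dx=-5,dy=+2->D; (2,7):dx=+4,dy=+6->C; (3,4):dx=-5,dy=-5->C
  (3,5):dx=+3,dy=-3->D; (3,6):dx=-4,dy=-11->C; (3,7):dx=+5,dy=-7->D; (4,5):dx=+8,dy=+2->C
  (4,6):dx=+1,dy=-6->D; (4,7):dx=+10,dy=-2->D; (5,6):dx=-7,dy=-8->C; (5,7):dx=+2,dy=-4->D
  (6,7):dx=+9,dy=+4->C
Step 2: C = 11, D = 10, total pairs = 21.
Step 3: tau = (C - D)/(n(n-1)/2) = (11 - 10)/21 = 0.047619.
Step 4: Exact two-sided p-value (enumerate n! = 5040 permutations of y under H0): p = 1.000000.
Step 5: alpha = 0.1. fail to reject H0.

tau_b = 0.0476 (C=11, D=10), p = 1.000000, fail to reject H0.


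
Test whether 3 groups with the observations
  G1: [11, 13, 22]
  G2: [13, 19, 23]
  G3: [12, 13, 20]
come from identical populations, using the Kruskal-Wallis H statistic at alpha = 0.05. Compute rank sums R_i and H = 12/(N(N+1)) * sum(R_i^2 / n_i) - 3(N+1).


Step 1: Combine all N = 9 observations and assign midranks.
sorted (value, group, rank): (11,G1,1), (12,G3,2), (13,G1,4), (13,G2,4), (13,G3,4), (19,G2,6), (20,G3,7), (22,G1,8), (23,G2,9)
Step 2: Sum ranks within each group.
R_1 = 13 (n_1 = 3)
R_2 = 19 (n_2 = 3)
R_3 = 13 (n_3 = 3)
Step 3: H = 12/(N(N+1)) * sum(R_i^2/n_i) - 3(N+1)
     = 12/(9*10) * (13^2/3 + 19^2/3 + 13^2/3) - 3*10
     = 0.133333 * 233 - 30
     = 1.066667.
Step 4: Ties present; correction factor C = 1 - 24/(9^3 - 9) = 0.966667. Corrected H = 1.066667 / 0.966667 = 1.103448.
Step 5: Under H0, H ~ chi^2(2); p-value = 0.575956.
Step 6: alpha = 0.05. fail to reject H0.

H = 1.1034, df = 2, p = 0.575956, fail to reject H0.


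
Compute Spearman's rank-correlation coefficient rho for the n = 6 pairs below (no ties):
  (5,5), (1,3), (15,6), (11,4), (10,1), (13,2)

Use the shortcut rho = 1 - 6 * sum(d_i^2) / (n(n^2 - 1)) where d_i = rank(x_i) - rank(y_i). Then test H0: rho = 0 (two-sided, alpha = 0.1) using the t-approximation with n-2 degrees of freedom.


Step 1: Rank x and y separately (midranks; no ties here).
rank(x): 5->2, 1->1, 15->6, 11->4, 10->3, 13->5
rank(y): 5->5, 3->3, 6->6, 4->4, 1->1, 2->2
Step 2: d_i = R_x(i) - R_y(i); compute d_i^2.
  (2-5)^2=9, (1-3)^2=4, (6-6)^2=0, (4-4)^2=0, (3-1)^2=4, (5-2)^2=9
sum(d^2) = 26.
Step 3: rho = 1 - 6*26 / (6*(6^2 - 1)) = 1 - 156/210 = 0.257143.
Step 4: Under H0, t = rho * sqrt((n-2)/(1-rho^2)) = 0.5322 ~ t(4).
Step 5: Two-sided p-value from the t-distribution with 4 df = 0.622787.
Step 6: alpha = 0.1. fail to reject H0.

rho = 0.2571, p = 0.622787, fail to reject H0 at alpha = 0.1.


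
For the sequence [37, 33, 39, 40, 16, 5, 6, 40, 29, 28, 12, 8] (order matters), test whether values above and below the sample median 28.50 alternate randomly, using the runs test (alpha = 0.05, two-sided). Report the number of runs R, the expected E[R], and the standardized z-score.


Step 1: Compute median = 28.50; label A = above, B = below.
Labels in order: AAAABBBAABBB  (n_A = 6, n_B = 6)
Step 2: Count runs R = 4.
Step 3: Under H0 (random ordering), E[R] = 2*n_A*n_B/(n_A+n_B) + 1 = 2*6*6/12 + 1 = 7.0000.
        Var[R] = 2*n_A*n_B*(2*n_A*n_B - n_A - n_B) / ((n_A+n_B)^2 * (n_A+n_B-1)) = 4320/1584 = 2.7273.
        SD[R] = 1.6514.
Step 4: Continuity-corrected z = (R + 0.5 - E[R]) / SD[R] = (4 + 0.5 - 7.0000) / 1.6514 = -1.5138.
Step 5: Two-sided p-value via normal approximation = 2*(1 - Phi(|z|)) = 0.130070.
Step 6: alpha = 0.05. fail to reject H0.

R = 4, z = -1.5138, p = 0.130070, fail to reject H0.


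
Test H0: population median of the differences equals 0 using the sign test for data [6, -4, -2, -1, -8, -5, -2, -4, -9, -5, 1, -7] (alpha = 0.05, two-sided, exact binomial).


Step 1: Discard zero differences. Original n = 12; n_eff = number of nonzero differences = 12.
Nonzero differences (with sign): +6, -4, -2, -1, -8, -5, -2, -4, -9, -5, +1, -7
Step 2: Count signs: positive = 2, negative = 10.
Step 3: Under H0: P(positive) = 0.5, so the number of positives S ~ Bin(12, 0.5).
Step 4: Two-sided exact p-value = sum of Bin(12,0.5) probabilities at or below the observed probability = 0.038574.
Step 5: alpha = 0.05. reject H0.

n_eff = 12, pos = 2, neg = 10, p = 0.038574, reject H0.


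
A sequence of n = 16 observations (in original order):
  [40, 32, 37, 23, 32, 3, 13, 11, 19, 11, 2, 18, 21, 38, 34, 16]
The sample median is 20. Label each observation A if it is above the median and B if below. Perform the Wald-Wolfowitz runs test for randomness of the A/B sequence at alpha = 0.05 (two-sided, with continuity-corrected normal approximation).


Step 1: Compute median = 20; label A = above, B = below.
Labels in order: AAAAABBBBBBBAAAB  (n_A = 8, n_B = 8)
Step 2: Count runs R = 4.
Step 3: Under H0 (random ordering), E[R] = 2*n_A*n_B/(n_A+n_B) + 1 = 2*8*8/16 + 1 = 9.0000.
        Var[R] = 2*n_A*n_B*(2*n_A*n_B - n_A - n_B) / ((n_A+n_B)^2 * (n_A+n_B-1)) = 14336/3840 = 3.7333.
        SD[R] = 1.9322.
Step 4: Continuity-corrected z = (R + 0.5 - E[R]) / SD[R] = (4 + 0.5 - 9.0000) / 1.9322 = -2.3290.
Step 5: Two-sided p-value via normal approximation = 2*(1 - Phi(|z|)) = 0.019861.
Step 6: alpha = 0.05. reject H0.

R = 4, z = -2.3290, p = 0.019861, reject H0.


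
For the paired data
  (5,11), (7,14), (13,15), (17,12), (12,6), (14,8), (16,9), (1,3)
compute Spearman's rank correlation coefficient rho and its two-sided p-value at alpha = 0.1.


Step 1: Rank x and y separately (midranks; no ties here).
rank(x): 5->2, 7->3, 13->5, 17->8, 12->4, 14->6, 16->7, 1->1
rank(y): 11->5, 14->7, 15->8, 12->6, 6->2, 8->3, 9->4, 3->1
Step 2: d_i = R_x(i) - R_y(i); compute d_i^2.
  (2-5)^2=9, (3-7)^2=16, (5-8)^2=9, (8-6)^2=4, (4-2)^2=4, (6-3)^2=9, (7-4)^2=9, (1-1)^2=0
sum(d^2) = 60.
Step 3: rho = 1 - 6*60 / (8*(8^2 - 1)) = 1 - 360/504 = 0.285714.
Step 4: Under H0, t = rho * sqrt((n-2)/(1-rho^2)) = 0.7303 ~ t(6).
Step 5: Two-sided p-value from the t-distribution with 6 df = 0.492726.
Step 6: alpha = 0.1. fail to reject H0.

rho = 0.2857, p = 0.492726, fail to reject H0 at alpha = 0.1.


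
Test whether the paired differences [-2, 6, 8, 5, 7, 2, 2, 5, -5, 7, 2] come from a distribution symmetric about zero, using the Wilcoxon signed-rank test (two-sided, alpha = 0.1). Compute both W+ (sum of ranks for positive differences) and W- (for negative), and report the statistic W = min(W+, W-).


Step 1: Drop any zero differences (none here) and take |d_i|.
|d| = [2, 6, 8, 5, 7, 2, 2, 5, 5, 7, 2]
Step 2: Midrank |d_i| (ties get averaged ranks).
ranks: |2|->2.5, |6|->8, |8|->11, |5|->6, |7|->9.5, |2|->2.5, |2|->2.5, |5|->6, |5|->6, |7|->9.5, |2|->2.5
Step 3: Attach original signs; sum ranks with positive sign and with negative sign.
W+ = 8 + 11 + 6 + 9.5 + 2.5 + 2.5 + 6 + 9.5 + 2.5 = 57.5
W- = 2.5 + 6 = 8.5
(Check: W+ + W- = 66 should equal n(n+1)/2 = 66.)
Step 4: Test statistic W = min(W+, W-) = 8.5.
Step 5: Ties in |d|, so use the tie-corrected normal approximation.
        E[W] = n(n+1)/4 = 11*12/4 = 33.
        Tie groups: |d|=2 (t=4), |d|=5 (t=3), |d|=7 (t=2); sum(t^3 - t) = 90.
        Var[W] = n(n+1)(2n+1)/24 - sum(t^3-t)/48 = 3036/24 - 90/48 = 124.625.
        z = (W - E[W]) / sqrt(Var[W]) = (8.5 - 33) / 11.1636 = -2.1946.
        Two-sided p = 2*Phi(z) = 0.028189.
Step 6: alpha = 0.1. reject H0.

W+ = 57.5, W- = 8.5, W = min = 8.5, p = 0.028189, reject H0.


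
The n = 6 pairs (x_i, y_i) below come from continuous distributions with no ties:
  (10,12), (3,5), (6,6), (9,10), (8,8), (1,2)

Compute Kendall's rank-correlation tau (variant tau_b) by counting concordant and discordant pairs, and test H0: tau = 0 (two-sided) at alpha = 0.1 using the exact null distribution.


Step 1: Enumerate the 15 unordered pairs (i,j) with i<j and classify each by sign(x_j-x_i) * sign(y_j-y_i).
  (1,2):dx=-7,dy=-7->C; (1,3):dx=-4,dy=-6->C; (1,4):dx=-1,dy=-2->C; (1,5):dx=-2,dy=-4->C
  (1,6):dx=-9,dy=-10->C; (2,3):dx=+3,dy=+1->C; (2,4):dx=+6,dy=+5->C; (2,5):dx=+5,dy=+3->C
  (2,6):dx=-2,dy=-3->C; (3,4):dx=+3,dy=+4->C; (3,5):dx=+2,dy=+2->C; (3,6):dx=-5,dy=-4->C
  (4,5):dx=-1,dy=-2->C; (4,6):dx=-8,dy=-8->C; (5,6):dx=-7,dy=-6->C
Step 2: C = 15, D = 0, total pairs = 15.
Step 3: tau = (C - D)/(n(n-1)/2) = (15 - 0)/15 = 1.000000.
Step 4: Exact two-sided p-value (enumerate n! = 720 permutations of y under H0): p = 0.002778.
Step 5: alpha = 0.1. reject H0.

tau_b = 1.0000 (C=15, D=0), p = 0.002778, reject H0.


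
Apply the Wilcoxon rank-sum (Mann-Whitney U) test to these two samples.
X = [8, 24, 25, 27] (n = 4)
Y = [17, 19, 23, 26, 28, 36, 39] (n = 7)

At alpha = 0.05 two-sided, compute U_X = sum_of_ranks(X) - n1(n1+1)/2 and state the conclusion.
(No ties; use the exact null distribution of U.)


Step 1: Combine and sort all 11 observations; assign midranks.
sorted (value, group): (8,X), (17,Y), (19,Y), (23,Y), (24,X), (25,X), (26,Y), (27,X), (28,Y), (36,Y), (39,Y)
ranks: 8->1, 17->2, 19->3, 23->4, 24->5, 25->6, 26->7, 27->8, 28->9, 36->10, 39->11
Step 2: Rank sum for X: R1 = 1 + 5 + 6 + 8 = 20.
Step 3: U_X = R1 - n1(n1+1)/2 = 20 - 4*5/2 = 20 - 10 = 10.
       U_Y = n1*n2 - U_X = 28 - 10 = 18.
Step 4: No ties, so the exact null distribution of U (based on enumerating the C(11,4) = 330 equally likely rank assignments) gives the two-sided p-value.
Step 5: p-value = 0.527273; compare to alpha = 0.05. fail to reject H0.

U_X = 10, p = 0.527273, fail to reject H0 at alpha = 0.05.


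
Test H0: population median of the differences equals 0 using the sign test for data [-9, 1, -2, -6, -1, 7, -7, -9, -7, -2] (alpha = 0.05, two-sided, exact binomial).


Step 1: Discard zero differences. Original n = 10; n_eff = number of nonzero differences = 10.
Nonzero differences (with sign): -9, +1, -2, -6, -1, +7, -7, -9, -7, -2
Step 2: Count signs: positive = 2, negative = 8.
Step 3: Under H0: P(positive) = 0.5, so the number of positives S ~ Bin(10, 0.5).
Step 4: Two-sided exact p-value = sum of Bin(10,0.5) probabilities at or below the observed probability = 0.109375.
Step 5: alpha = 0.05. fail to reject H0.

n_eff = 10, pos = 2, neg = 8, p = 0.109375, fail to reject H0.


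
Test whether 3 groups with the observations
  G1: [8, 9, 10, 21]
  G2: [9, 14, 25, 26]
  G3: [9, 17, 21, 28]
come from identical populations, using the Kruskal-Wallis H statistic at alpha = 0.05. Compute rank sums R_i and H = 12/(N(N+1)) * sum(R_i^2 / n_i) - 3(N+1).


Step 1: Combine all N = 12 observations and assign midranks.
sorted (value, group, rank): (8,G1,1), (9,G1,3), (9,G2,3), (9,G3,3), (10,G1,5), (14,G2,6), (17,G3,7), (21,G1,8.5), (21,G3,8.5), (25,G2,10), (26,G2,11), (28,G3,12)
Step 2: Sum ranks within each group.
R_1 = 17.5 (n_1 = 4)
R_2 = 30 (n_2 = 4)
R_3 = 30.5 (n_3 = 4)
Step 3: H = 12/(N(N+1)) * sum(R_i^2/n_i) - 3(N+1)
     = 12/(12*13) * (17.5^2/4 + 30^2/4 + 30.5^2/4) - 3*13
     = 0.076923 * 534.125 - 39
     = 2.086538.
Step 4: Ties present; correction factor C = 1 - 30/(12^3 - 12) = 0.982517. Corrected H = 2.086538 / 0.982517 = 2.123665.
Step 5: Under H0, H ~ chi^2(2); p-value = 0.345821.
Step 6: alpha = 0.05. fail to reject H0.

H = 2.1237, df = 2, p = 0.345821, fail to reject H0.


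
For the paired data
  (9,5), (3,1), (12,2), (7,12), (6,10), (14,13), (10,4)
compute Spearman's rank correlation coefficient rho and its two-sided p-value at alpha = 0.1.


Step 1: Rank x and y separately (midranks; no ties here).
rank(x): 9->4, 3->1, 12->6, 7->3, 6->2, 14->7, 10->5
rank(y): 5->4, 1->1, 2->2, 12->6, 10->5, 13->7, 4->3
Step 2: d_i = R_x(i) - R_y(i); compute d_i^2.
  (4-4)^2=0, (1-1)^2=0, (6-2)^2=16, (3-6)^2=9, (2-5)^2=9, (7-7)^2=0, (5-3)^2=4
sum(d^2) = 38.
Step 3: rho = 1 - 6*38 / (7*(7^2 - 1)) = 1 - 228/336 = 0.321429.
Step 4: Under H0, t = rho * sqrt((n-2)/(1-rho^2)) = 0.7590 ~ t(5).
Step 5: Two-sided p-value from the t-distribution with 5 df = 0.482072.
Step 6: alpha = 0.1. fail to reject H0.

rho = 0.3214, p = 0.482072, fail to reject H0 at alpha = 0.1.


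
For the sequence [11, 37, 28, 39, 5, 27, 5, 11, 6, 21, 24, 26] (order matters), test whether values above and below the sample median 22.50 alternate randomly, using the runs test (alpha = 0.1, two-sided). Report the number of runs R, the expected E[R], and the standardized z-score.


Step 1: Compute median = 22.50; label A = above, B = below.
Labels in order: BAAABABBBBAA  (n_A = 6, n_B = 6)
Step 2: Count runs R = 6.
Step 3: Under H0 (random ordering), E[R] = 2*n_A*n_B/(n_A+n_B) + 1 = 2*6*6/12 + 1 = 7.0000.
        Var[R] = 2*n_A*n_B*(2*n_A*n_B - n_A - n_B) / ((n_A+n_B)^2 * (n_A+n_B-1)) = 4320/1584 = 2.7273.
        SD[R] = 1.6514.
Step 4: Continuity-corrected z = (R + 0.5 - E[R]) / SD[R] = (6 + 0.5 - 7.0000) / 1.6514 = -0.3028.
Step 5: Two-sided p-value via normal approximation = 2*(1 - Phi(|z|)) = 0.762069.
Step 6: alpha = 0.1. fail to reject H0.

R = 6, z = -0.3028, p = 0.762069, fail to reject H0.


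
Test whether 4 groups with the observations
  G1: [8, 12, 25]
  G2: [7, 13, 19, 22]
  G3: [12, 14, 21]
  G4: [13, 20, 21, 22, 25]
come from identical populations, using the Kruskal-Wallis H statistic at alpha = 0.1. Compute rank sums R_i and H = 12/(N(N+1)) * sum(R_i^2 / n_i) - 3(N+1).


Step 1: Combine all N = 15 observations and assign midranks.
sorted (value, group, rank): (7,G2,1), (8,G1,2), (12,G1,3.5), (12,G3,3.5), (13,G2,5.5), (13,G4,5.5), (14,G3,7), (19,G2,8), (20,G4,9), (21,G3,10.5), (21,G4,10.5), (22,G2,12.5), (22,G4,12.5), (25,G1,14.5), (25,G4,14.5)
Step 2: Sum ranks within each group.
R_1 = 20 (n_1 = 3)
R_2 = 27 (n_2 = 4)
R_3 = 21 (n_3 = 3)
R_4 = 52 (n_4 = 5)
Step 3: H = 12/(N(N+1)) * sum(R_i^2/n_i) - 3(N+1)
     = 12/(15*16) * (20^2/3 + 27^2/4 + 21^2/3 + 52^2/5) - 3*16
     = 0.050000 * 1003.38 - 48
     = 2.169167.
Step 4: Ties present; correction factor C = 1 - 30/(15^3 - 15) = 0.991071. Corrected H = 2.169167 / 0.991071 = 2.188709.
Step 5: Under H0, H ~ chi^2(3); p-value = 0.534176.
Step 6: alpha = 0.1. fail to reject H0.

H = 2.1887, df = 3, p = 0.534176, fail to reject H0.


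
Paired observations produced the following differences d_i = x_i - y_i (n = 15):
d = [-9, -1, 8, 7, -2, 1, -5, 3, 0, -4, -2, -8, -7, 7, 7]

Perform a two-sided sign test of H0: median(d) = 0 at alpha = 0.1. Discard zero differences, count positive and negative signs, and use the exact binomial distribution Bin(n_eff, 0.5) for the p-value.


Step 1: Discard zero differences. Original n = 15; n_eff = number of nonzero differences = 14.
Nonzero differences (with sign): -9, -1, +8, +7, -2, +1, -5, +3, -4, -2, -8, -7, +7, +7
Step 2: Count signs: positive = 6, negative = 8.
Step 3: Under H0: P(positive) = 0.5, so the number of positives S ~ Bin(14, 0.5).
Step 4: Two-sided exact p-value = sum of Bin(14,0.5) probabilities at or below the observed probability = 0.790527.
Step 5: alpha = 0.1. fail to reject H0.

n_eff = 14, pos = 6, neg = 8, p = 0.790527, fail to reject H0.


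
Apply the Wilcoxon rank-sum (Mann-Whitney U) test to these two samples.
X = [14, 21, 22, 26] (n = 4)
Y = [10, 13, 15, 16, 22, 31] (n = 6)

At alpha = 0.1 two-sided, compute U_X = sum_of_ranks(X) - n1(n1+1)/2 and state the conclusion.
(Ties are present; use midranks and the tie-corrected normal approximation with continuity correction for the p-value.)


Step 1: Combine and sort all 10 observations; assign midranks.
sorted (value, group): (10,Y), (13,Y), (14,X), (15,Y), (16,Y), (21,X), (22,X), (22,Y), (26,X), (31,Y)
ranks: 10->1, 13->2, 14->3, 15->4, 16->5, 21->6, 22->7.5, 22->7.5, 26->9, 31->10
Step 2: Rank sum for X: R1 = 3 + 6 + 7.5 + 9 = 25.5.
Step 3: U_X = R1 - n1(n1+1)/2 = 25.5 - 4*5/2 = 25.5 - 10 = 15.5.
       U_Y = n1*n2 - U_X = 24 - 15.5 = 8.5.
Step 4: Ties are present, so use the tie-corrected normal approximation (with continuity correction) for the p-value.
Step 5: p-value = 0.521166; compare to alpha = 0.1. fail to reject H0.

U_X = 15.5, p = 0.521166, fail to reject H0 at alpha = 0.1.


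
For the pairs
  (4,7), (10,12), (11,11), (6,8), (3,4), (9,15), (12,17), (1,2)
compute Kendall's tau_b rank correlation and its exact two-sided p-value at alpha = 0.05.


Step 1: Enumerate the 28 unordered pairs (i,j) with i<j and classify each by sign(x_j-x_i) * sign(y_j-y_i).
  (1,2):dx=+6,dy=+5->C; (1,3):dx=+7,dy=+4->C; (1,4):dx=+2,dy=+1->C; (1,5):dx=-1,dy=-3->C
  (1,6):dx=+5,dy=+8->C; (1,7):dx=+8,dy=+10->C; (1,8):dx=-3,dy=-5->C; (2,3):dx=+1,dy=-1->D
  (2,4):dx=-4,dy=-4->C; (2,5):dx=-7,dy=-8->C; (2,6):dx=-1,dy=+3->D; (2,7):dx=+2,dy=+5->C
  (2,8):dx=-9,dy=-10->C; (3,4):dx=-5,dy=-3->C; (3,5):dx=-8,dy=-7->C; (3,6):dx=-2,dy=+4->D
  (3,7):dx=+1,dy=+6->C; (3,8):dx=-10,dy=-9->C; (4,5):dx=-3,dy=-4->C; (4,6):dx=+3,dy=+7->C
  (4,7):dx=+6,dy=+9->C; (4,8):dx=-5,dy=-6->C; (5,6):dx=+6,dy=+11->C; (5,7):dx=+9,dy=+13->C
  (5,8):dx=-2,dy=-2->C; (6,7):dx=+3,dy=+2->C; (6,8):dx=-8,dy=-13->C; (7,8):dx=-11,dy=-15->C
Step 2: C = 25, D = 3, total pairs = 28.
Step 3: tau = (C - D)/(n(n-1)/2) = (25 - 3)/28 = 0.785714.
Step 4: Exact two-sided p-value (enumerate n! = 40320 permutations of y under H0): p = 0.005506.
Step 5: alpha = 0.05. reject H0.

tau_b = 0.7857 (C=25, D=3), p = 0.005506, reject H0.


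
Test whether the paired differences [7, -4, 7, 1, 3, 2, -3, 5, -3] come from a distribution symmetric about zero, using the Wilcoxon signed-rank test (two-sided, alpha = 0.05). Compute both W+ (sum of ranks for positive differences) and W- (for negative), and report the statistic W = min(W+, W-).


Step 1: Drop any zero differences (none here) and take |d_i|.
|d| = [7, 4, 7, 1, 3, 2, 3, 5, 3]
Step 2: Midrank |d_i| (ties get averaged ranks).
ranks: |7|->8.5, |4|->6, |7|->8.5, |1|->1, |3|->4, |2|->2, |3|->4, |5|->7, |3|->4
Step 3: Attach original signs; sum ranks with positive sign and with negative sign.
W+ = 8.5 + 8.5 + 1 + 4 + 2 + 7 = 31
W- = 6 + 4 + 4 = 14
(Check: W+ + W- = 45 should equal n(n+1)/2 = 45.)
Step 4: Test statistic W = min(W+, W-) = 14.
Step 5: Ties in |d|, so use the tie-corrected normal approximation.
        E[W] = n(n+1)/4 = 9*10/4 = 22.5.
        Tie groups: |d|=3 (t=3), |d|=7 (t=2); sum(t^3 - t) = 30.
        Var[W] = n(n+1)(2n+1)/24 - sum(t^3-t)/48 = 1710/24 - 30/48 = 70.625.
        z = (W - E[W]) / sqrt(Var[W]) = (14 - 22.5) / 8.4039 = -1.0114.
        Two-sided p = 2*Phi(z) = 0.311806.
Step 6: alpha = 0.05. fail to reject H0.

W+ = 31, W- = 14, W = min = 14, p = 0.311806, fail to reject H0.


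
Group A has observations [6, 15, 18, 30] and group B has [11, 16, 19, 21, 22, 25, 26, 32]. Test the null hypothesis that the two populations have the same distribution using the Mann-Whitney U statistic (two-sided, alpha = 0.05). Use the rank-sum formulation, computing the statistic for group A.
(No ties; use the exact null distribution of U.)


Step 1: Combine and sort all 12 observations; assign midranks.
sorted (value, group): (6,X), (11,Y), (15,X), (16,Y), (18,X), (19,Y), (21,Y), (22,Y), (25,Y), (26,Y), (30,X), (32,Y)
ranks: 6->1, 11->2, 15->3, 16->4, 18->5, 19->6, 21->7, 22->8, 25->9, 26->10, 30->11, 32->12
Step 2: Rank sum for X: R1 = 1 + 3 + 5 + 11 = 20.
Step 3: U_X = R1 - n1(n1+1)/2 = 20 - 4*5/2 = 20 - 10 = 10.
       U_Y = n1*n2 - U_X = 32 - 10 = 22.
Step 4: No ties, so the exact null distribution of U (based on enumerating the C(12,4) = 495 equally likely rank assignments) gives the two-sided p-value.
Step 5: p-value = 0.367677; compare to alpha = 0.05. fail to reject H0.

U_X = 10, p = 0.367677, fail to reject H0 at alpha = 0.05.


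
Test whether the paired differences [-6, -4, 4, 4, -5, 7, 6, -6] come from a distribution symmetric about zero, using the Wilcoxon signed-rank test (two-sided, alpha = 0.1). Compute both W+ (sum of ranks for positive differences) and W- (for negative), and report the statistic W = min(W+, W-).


Step 1: Drop any zero differences (none here) and take |d_i|.
|d| = [6, 4, 4, 4, 5, 7, 6, 6]
Step 2: Midrank |d_i| (ties get averaged ranks).
ranks: |6|->6, |4|->2, |4|->2, |4|->2, |5|->4, |7|->8, |6|->6, |6|->6
Step 3: Attach original signs; sum ranks with positive sign and with negative sign.
W+ = 2 + 2 + 8 + 6 = 18
W- = 6 + 2 + 4 + 6 = 18
(Check: W+ + W- = 36 should equal n(n+1)/2 = 36.)
Step 4: Test statistic W = min(W+, W-) = 18.
Step 5: Ties in |d|, so use the tie-corrected normal approximation.
        E[W] = n(n+1)/4 = 8*9/4 = 18.
        Tie groups: |d|=4 (t=3), |d|=6 (t=3); sum(t^3 - t) = 48.
        Var[W] = n(n+1)(2n+1)/24 - sum(t^3-t)/48 = 1224/24 - 48/48 = 50.
        z = (W - E[W]) / sqrt(Var[W]) = (18 - 18) / 7.0711 = 0.0000.
        Two-sided p = 2*Phi(z) = 1.000000.
Step 6: alpha = 0.1. fail to reject H0.

W+ = 18, W- = 18, W = min = 18, p = 1.000000, fail to reject H0.


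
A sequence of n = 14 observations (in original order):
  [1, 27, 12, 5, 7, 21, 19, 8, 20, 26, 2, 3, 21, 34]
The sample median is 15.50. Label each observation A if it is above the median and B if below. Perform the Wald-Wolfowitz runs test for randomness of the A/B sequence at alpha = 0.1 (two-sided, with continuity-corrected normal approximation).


Step 1: Compute median = 15.50; label A = above, B = below.
Labels in order: BABBBAABAABBAA  (n_A = 7, n_B = 7)
Step 2: Count runs R = 8.
Step 3: Under H0 (random ordering), E[R] = 2*n_A*n_B/(n_A+n_B) + 1 = 2*7*7/14 + 1 = 8.0000.
        Var[R] = 2*n_A*n_B*(2*n_A*n_B - n_A - n_B) / ((n_A+n_B)^2 * (n_A+n_B-1)) = 8232/2548 = 3.2308.
        SD[R] = 1.7974.
Step 4: R = E[R], so z = 0 with no continuity correction.
Step 5: Two-sided p-value via normal approximation = 2*(1 - Phi(|z|)) = 1.000000.
Step 6: alpha = 0.1. fail to reject H0.

R = 8, z = 0.0000, p = 1.000000, fail to reject H0.


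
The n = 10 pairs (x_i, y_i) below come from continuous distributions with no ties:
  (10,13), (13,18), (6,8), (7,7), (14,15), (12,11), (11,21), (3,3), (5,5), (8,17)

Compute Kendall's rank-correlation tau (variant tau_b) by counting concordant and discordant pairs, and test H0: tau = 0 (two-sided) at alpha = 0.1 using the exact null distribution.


Step 1: Enumerate the 45 unordered pairs (i,j) with i<j and classify each by sign(x_j-x_i) * sign(y_j-y_i).
  (1,2):dx=+3,dy=+5->C; (1,3):dx=-4,dy=-5->C; (1,4):dx=-3,dy=-6->C; (1,5):dx=+4,dy=+2->C
  (1,6):dx=+2,dy=-2->D; (1,7):dx=+1,dy=+8->C; (1,8):dx=-7,dy=-10->C; (1,9):dx=-5,dy=-8->C
  (1,10):dx=-2,dy=+4->D; (2,3):dx=-7,dy=-10->C; (2,4):dx=-6,dy=-11->C; (2,5):dx=+1,dy=-3->D
  (2,6):dx=-1,dy=-7->C; (2,7):dx=-2,dy=+3->D; (2,8):dx=-10,dy=-15->C; (2,9):dx=-8,dy=-13->C
  (2,10):dx=-5,dy=-1->C; (3,4):dx=+1,dy=-1->D; (3,5):dx=+8,dy=+7->C; (3,6):dx=+6,dy=+3->C
  (3,7):dx=+5,dy=+13->C; (3,8):dx=-3,dy=-5->C; (3,9):dx=-1,dy=-3->C; (3,10):dx=+2,dy=+9->C
  (4,5):dx=+7,dy=+8->C; (4,6):dx=+5,dy=+4->C; (4,7):dx=+4,dy=+14->C; (4,8):dx=-4,dy=-4->C
  (4,9):dx=-2,dy=-2->C; (4,10):dx=+1,dy=+10->C; (5,6):dx=-2,dy=-4->C; (5,7):dx=-3,dy=+6->D
  (5,8):dx=-11,dy=-12->C; (5,9):dx=-9,dy=-10->C; (5,10):dx=-6,dy=+2->D; (6,7):dx=-1,dy=+10->D
  (6,8):dx=-9,dy=-8->C; (6,9):dx=-7,dy=-6->C; (6,10):dx=-4,dy=+6->D; (7,8):dx=-8,dy=-18->C
  (7,9):dx=-6,dy=-16->C; (7,10):dx=-3,dy=-4->C; (8,9):dx=+2,dy=+2->C; (8,10):dx=+5,dy=+14->C
  (9,10):dx=+3,dy=+12->C
Step 2: C = 36, D = 9, total pairs = 45.
Step 3: tau = (C - D)/(n(n-1)/2) = (36 - 9)/45 = 0.600000.
Step 4: Exact two-sided p-value (enumerate n! = 3628800 permutations of y under H0): p = 0.016666.
Step 5: alpha = 0.1. reject H0.

tau_b = 0.6000 (C=36, D=9), p = 0.016666, reject H0.


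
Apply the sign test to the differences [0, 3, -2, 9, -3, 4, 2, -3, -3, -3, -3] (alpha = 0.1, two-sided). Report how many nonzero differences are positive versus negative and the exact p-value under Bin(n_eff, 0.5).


Step 1: Discard zero differences. Original n = 11; n_eff = number of nonzero differences = 10.
Nonzero differences (with sign): +3, -2, +9, -3, +4, +2, -3, -3, -3, -3
Step 2: Count signs: positive = 4, negative = 6.
Step 3: Under H0: P(positive) = 0.5, so the number of positives S ~ Bin(10, 0.5).
Step 4: Two-sided exact p-value = sum of Bin(10,0.5) probabilities at or below the observed probability = 0.753906.
Step 5: alpha = 0.1. fail to reject H0.

n_eff = 10, pos = 4, neg = 6, p = 0.753906, fail to reject H0.


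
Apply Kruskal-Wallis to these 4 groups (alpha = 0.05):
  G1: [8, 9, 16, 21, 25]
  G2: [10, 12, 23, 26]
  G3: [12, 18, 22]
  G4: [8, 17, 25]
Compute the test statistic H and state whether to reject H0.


Step 1: Combine all N = 15 observations and assign midranks.
sorted (value, group, rank): (8,G1,1.5), (8,G4,1.5), (9,G1,3), (10,G2,4), (12,G2,5.5), (12,G3,5.5), (16,G1,7), (17,G4,8), (18,G3,9), (21,G1,10), (22,G3,11), (23,G2,12), (25,G1,13.5), (25,G4,13.5), (26,G2,15)
Step 2: Sum ranks within each group.
R_1 = 35 (n_1 = 5)
R_2 = 36.5 (n_2 = 4)
R_3 = 25.5 (n_3 = 3)
R_4 = 23 (n_4 = 3)
Step 3: H = 12/(N(N+1)) * sum(R_i^2/n_i) - 3(N+1)
     = 12/(15*16) * (35^2/5 + 36.5^2/4 + 25.5^2/3 + 23^2/3) - 3*16
     = 0.050000 * 971.146 - 48
     = 0.557292.
Step 4: Ties present; correction factor C = 1 - 18/(15^3 - 15) = 0.994643. Corrected H = 0.557292 / 0.994643 = 0.560293.
Step 5: Under H0, H ~ chi^2(3); p-value = 0.905459.
Step 6: alpha = 0.05. fail to reject H0.

H = 0.5603, df = 3, p = 0.905459, fail to reject H0.


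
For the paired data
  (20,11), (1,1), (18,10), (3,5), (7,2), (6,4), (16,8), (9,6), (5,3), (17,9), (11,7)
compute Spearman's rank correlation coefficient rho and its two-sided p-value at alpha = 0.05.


Step 1: Rank x and y separately (midranks; no ties here).
rank(x): 20->11, 1->1, 18->10, 3->2, 7->5, 6->4, 16->8, 9->6, 5->3, 17->9, 11->7
rank(y): 11->11, 1->1, 10->10, 5->5, 2->2, 4->4, 8->8, 6->6, 3->3, 9->9, 7->7
Step 2: d_i = R_x(i) - R_y(i); compute d_i^2.
  (11-11)^2=0, (1-1)^2=0, (10-10)^2=0, (2-5)^2=9, (5-2)^2=9, (4-4)^2=0, (8-8)^2=0, (6-6)^2=0, (3-3)^2=0, (9-9)^2=0, (7-7)^2=0
sum(d^2) = 18.
Step 3: rho = 1 - 6*18 / (11*(11^2 - 1)) = 1 - 108/1320 = 0.918182.
Step 4: Under H0, t = rho * sqrt((n-2)/(1-rho^2)) = 6.9531 ~ t(9).
Step 5: Two-sided p-value from the t-distribution with 9 df = 0.000067.
Step 6: alpha = 0.05. reject H0.

rho = 0.9182, p = 0.000067, reject H0 at alpha = 0.05.


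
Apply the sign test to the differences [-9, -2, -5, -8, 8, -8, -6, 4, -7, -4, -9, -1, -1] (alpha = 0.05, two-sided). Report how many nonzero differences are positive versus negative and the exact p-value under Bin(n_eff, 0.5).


Step 1: Discard zero differences. Original n = 13; n_eff = number of nonzero differences = 13.
Nonzero differences (with sign): -9, -2, -5, -8, +8, -8, -6, +4, -7, -4, -9, -1, -1
Step 2: Count signs: positive = 2, negative = 11.
Step 3: Under H0: P(positive) = 0.5, so the number of positives S ~ Bin(13, 0.5).
Step 4: Two-sided exact p-value = sum of Bin(13,0.5) probabilities at or below the observed probability = 0.022461.
Step 5: alpha = 0.05. reject H0.

n_eff = 13, pos = 2, neg = 11, p = 0.022461, reject H0.


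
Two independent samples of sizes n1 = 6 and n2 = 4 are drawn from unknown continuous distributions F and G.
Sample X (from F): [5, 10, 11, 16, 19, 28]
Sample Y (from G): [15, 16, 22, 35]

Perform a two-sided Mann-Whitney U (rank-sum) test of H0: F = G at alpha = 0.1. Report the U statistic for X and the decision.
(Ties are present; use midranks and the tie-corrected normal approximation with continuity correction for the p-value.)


Step 1: Combine and sort all 10 observations; assign midranks.
sorted (value, group): (5,X), (10,X), (11,X), (15,Y), (16,X), (16,Y), (19,X), (22,Y), (28,X), (35,Y)
ranks: 5->1, 10->2, 11->3, 15->4, 16->5.5, 16->5.5, 19->7, 22->8, 28->9, 35->10
Step 2: Rank sum for X: R1 = 1 + 2 + 3 + 5.5 + 7 + 9 = 27.5.
Step 3: U_X = R1 - n1(n1+1)/2 = 27.5 - 6*7/2 = 27.5 - 21 = 6.5.
       U_Y = n1*n2 - U_X = 24 - 6.5 = 17.5.
Step 4: Ties are present, so use the tie-corrected normal approximation (with continuity correction) for the p-value.
Step 5: p-value = 0.284958; compare to alpha = 0.1. fail to reject H0.

U_X = 6.5, p = 0.284958, fail to reject H0 at alpha = 0.1.


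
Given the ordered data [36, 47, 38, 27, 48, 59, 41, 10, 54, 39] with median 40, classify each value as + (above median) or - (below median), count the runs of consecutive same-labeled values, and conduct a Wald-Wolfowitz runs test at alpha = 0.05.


Step 1: Compute median = 40; label A = above, B = below.
Labels in order: BABBAAABAB  (n_A = 5, n_B = 5)
Step 2: Count runs R = 7.
Step 3: Under H0 (random ordering), E[R] = 2*n_A*n_B/(n_A+n_B) + 1 = 2*5*5/10 + 1 = 6.0000.
        Var[R] = 2*n_A*n_B*(2*n_A*n_B - n_A - n_B) / ((n_A+n_B)^2 * (n_A+n_B-1)) = 2000/900 = 2.2222.
        SD[R] = 1.4907.
Step 4: Continuity-corrected z = (R - 0.5 - E[R]) / SD[R] = (7 - 0.5 - 6.0000) / 1.4907 = 0.3354.
Step 5: Two-sided p-value via normal approximation = 2*(1 - Phi(|z|)) = 0.737316.
Step 6: alpha = 0.05. fail to reject H0.

R = 7, z = 0.3354, p = 0.737316, fail to reject H0.


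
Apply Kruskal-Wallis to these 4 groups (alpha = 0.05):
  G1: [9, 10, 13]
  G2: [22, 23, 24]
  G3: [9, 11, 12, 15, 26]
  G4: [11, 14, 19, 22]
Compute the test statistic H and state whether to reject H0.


Step 1: Combine all N = 15 observations and assign midranks.
sorted (value, group, rank): (9,G1,1.5), (9,G3,1.5), (10,G1,3), (11,G3,4.5), (11,G4,4.5), (12,G3,6), (13,G1,7), (14,G4,8), (15,G3,9), (19,G4,10), (22,G2,11.5), (22,G4,11.5), (23,G2,13), (24,G2,14), (26,G3,15)
Step 2: Sum ranks within each group.
R_1 = 11.5 (n_1 = 3)
R_2 = 38.5 (n_2 = 3)
R_3 = 36 (n_3 = 5)
R_4 = 34 (n_4 = 4)
Step 3: H = 12/(N(N+1)) * sum(R_i^2/n_i) - 3(N+1)
     = 12/(15*16) * (11.5^2/3 + 38.5^2/3 + 36^2/5 + 34^2/4) - 3*16
     = 0.050000 * 1086.37 - 48
     = 6.318333.
Step 4: Ties present; correction factor C = 1 - 18/(15^3 - 15) = 0.994643. Corrected H = 6.318333 / 0.994643 = 6.352364.
Step 5: Under H0, H ~ chi^2(3); p-value = 0.095670.
Step 6: alpha = 0.05. fail to reject H0.

H = 6.3524, df = 3, p = 0.095670, fail to reject H0.


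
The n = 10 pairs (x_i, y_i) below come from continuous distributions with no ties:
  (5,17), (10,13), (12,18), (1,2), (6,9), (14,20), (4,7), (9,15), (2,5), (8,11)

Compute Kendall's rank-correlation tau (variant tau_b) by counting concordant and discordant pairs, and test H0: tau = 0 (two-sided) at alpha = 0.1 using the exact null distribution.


Step 1: Enumerate the 45 unordered pairs (i,j) with i<j and classify each by sign(x_j-x_i) * sign(y_j-y_i).
  (1,2):dx=+5,dy=-4->D; (1,3):dx=+7,dy=+1->C; (1,4):dx=-4,dy=-15->C; (1,5):dx=+1,dy=-8->D
  (1,6):dx=+9,dy=+3->C; (1,7):dx=-1,dy=-10->C; (1,8):dx=+4,dy=-2->D; (1,9):dx=-3,dy=-12->C
  (1,10):dx=+3,dy=-6->D; (2,3):dx=+2,dy=+5->C; (2,4):dx=-9,dy=-11->C; (2,5):dx=-4,dy=-4->C
  (2,6):dx=+4,dy=+7->C; (2,7):dx=-6,dy=-6->C; (2,8):dx=-1,dy=+2->D; (2,9):dx=-8,dy=-8->C
  (2,10):dx=-2,dy=-2->C; (3,4):dx=-11,dy=-16->C; (3,5):dx=-6,dy=-9->C; (3,6):dx=+2,dy=+2->C
  (3,7):dx=-8,dy=-11->C; (3,8):dx=-3,dy=-3->C; (3,9):dx=-10,dy=-13->C; (3,10):dx=-4,dy=-7->C
  (4,5):dx=+5,dy=+7->C; (4,6):dx=+13,dy=+18->C; (4,7):dx=+3,dy=+5->C; (4,8):dx=+8,dy=+13->C
  (4,9):dx=+1,dy=+3->C; (4,10):dx=+7,dy=+9->C; (5,6):dx=+8,dy=+11->C; (5,7):dx=-2,dy=-2->C
  (5,8):dx=+3,dy=+6->C; (5,9):dx=-4,dy=-4->C; (5,10):dx=+2,dy=+2->C; (6,7):dx=-10,dy=-13->C
  (6,8):dx=-5,dy=-5->C; (6,9):dx=-12,dy=-15->C; (6,10):dx=-6,dy=-9->C; (7,8):dx=+5,dy=+8->C
  (7,9):dx=-2,dy=-2->C; (7,10):dx=+4,dy=+4->C; (8,9):dx=-7,dy=-10->C; (8,10):dx=-1,dy=-4->C
  (9,10):dx=+6,dy=+6->C
Step 2: C = 40, D = 5, total pairs = 45.
Step 3: tau = (C - D)/(n(n-1)/2) = (40 - 5)/45 = 0.777778.
Step 4: Exact two-sided p-value (enumerate n! = 3628800 permutations of y under H0): p = 0.000946.
Step 5: alpha = 0.1. reject H0.

tau_b = 0.7778 (C=40, D=5), p = 0.000946, reject H0.


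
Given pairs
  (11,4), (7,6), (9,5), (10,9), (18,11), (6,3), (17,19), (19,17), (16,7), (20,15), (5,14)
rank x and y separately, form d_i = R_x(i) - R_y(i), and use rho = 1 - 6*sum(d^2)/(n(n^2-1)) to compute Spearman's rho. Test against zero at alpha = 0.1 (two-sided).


Step 1: Rank x and y separately (midranks; no ties here).
rank(x): 11->6, 7->3, 9->4, 10->5, 18->9, 6->2, 17->8, 19->10, 16->7, 20->11, 5->1
rank(y): 4->2, 6->4, 5->3, 9->6, 11->7, 3->1, 19->11, 17->10, 7->5, 15->9, 14->8
Step 2: d_i = R_x(i) - R_y(i); compute d_i^2.
  (6-2)^2=16, (3-4)^2=1, (4-3)^2=1, (5-6)^2=1, (9-7)^2=4, (2-1)^2=1, (8-11)^2=9, (10-10)^2=0, (7-5)^2=4, (11-9)^2=4, (1-8)^2=49
sum(d^2) = 90.
Step 3: rho = 1 - 6*90 / (11*(11^2 - 1)) = 1 - 540/1320 = 0.590909.
Step 4: Under H0, t = rho * sqrt((n-2)/(1-rho^2)) = 2.1974 ~ t(9).
Step 5: Two-sided p-value from the t-distribution with 9 df = 0.055576.
Step 6: alpha = 0.1. reject H0.

rho = 0.5909, p = 0.055576, reject H0 at alpha = 0.1.


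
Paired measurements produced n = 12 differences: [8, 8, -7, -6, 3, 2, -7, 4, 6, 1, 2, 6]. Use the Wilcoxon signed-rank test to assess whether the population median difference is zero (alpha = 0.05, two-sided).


Step 1: Drop any zero differences (none here) and take |d_i|.
|d| = [8, 8, 7, 6, 3, 2, 7, 4, 6, 1, 2, 6]
Step 2: Midrank |d_i| (ties get averaged ranks).
ranks: |8|->11.5, |8|->11.5, |7|->9.5, |6|->7, |3|->4, |2|->2.5, |7|->9.5, |4|->5, |6|->7, |1|->1, |2|->2.5, |6|->7
Step 3: Attach original signs; sum ranks with positive sign and with negative sign.
W+ = 11.5 + 11.5 + 4 + 2.5 + 5 + 7 + 1 + 2.5 + 7 = 52
W- = 9.5 + 7 + 9.5 = 26
(Check: W+ + W- = 78 should equal n(n+1)/2 = 78.)
Step 4: Test statistic W = min(W+, W-) = 26.
Step 5: Ties in |d|, so use the tie-corrected normal approximation.
        E[W] = n(n+1)/4 = 12*13/4 = 39.
        Tie groups: |d|=2 (t=2), |d|=6 (t=3), |d|=7 (t=2), |d|=8 (t=2); sum(t^3 - t) = 42.
        Var[W] = n(n+1)(2n+1)/24 - sum(t^3-t)/48 = 3900/24 - 42/48 = 161.625.
        z = (W - E[W]) / sqrt(Var[W]) = (26 - 39) / 12.7132 = -1.0226.
        Two-sided p = 2*Phi(z) = 0.306516.
Step 6: alpha = 0.05. fail to reject H0.

W+ = 52, W- = 26, W = min = 26, p = 0.306516, fail to reject H0.


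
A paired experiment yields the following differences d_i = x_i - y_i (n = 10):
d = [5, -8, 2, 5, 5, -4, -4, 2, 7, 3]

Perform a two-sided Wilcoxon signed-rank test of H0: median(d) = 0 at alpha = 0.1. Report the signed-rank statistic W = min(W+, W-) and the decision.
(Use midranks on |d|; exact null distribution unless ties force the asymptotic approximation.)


Step 1: Drop any zero differences (none here) and take |d_i|.
|d| = [5, 8, 2, 5, 5, 4, 4, 2, 7, 3]
Step 2: Midrank |d_i| (ties get averaged ranks).
ranks: |5|->7, |8|->10, |2|->1.5, |5|->7, |5|->7, |4|->4.5, |4|->4.5, |2|->1.5, |7|->9, |3|->3
Step 3: Attach original signs; sum ranks with positive sign and with negative sign.
W+ = 7 + 1.5 + 7 + 7 + 1.5 + 9 + 3 = 36
W- = 10 + 4.5 + 4.5 = 19
(Check: W+ + W- = 55 should equal n(n+1)/2 = 55.)
Step 4: Test statistic W = min(W+, W-) = 19.
Step 5: Ties in |d|, so use the tie-corrected normal approximation.
        E[W] = n(n+1)/4 = 10*11/4 = 27.5.
        Tie groups: |d|=2 (t=2), |d|=4 (t=2), |d|=5 (t=3); sum(t^3 - t) = 36.
        Var[W] = n(n+1)(2n+1)/24 - sum(t^3-t)/48 = 2310/24 - 36/48 = 95.5.
        z = (W - E[W]) / sqrt(Var[W]) = (19 - 27.5) / 9.7724 = -0.8698.
        Two-sided p = 2*Phi(z) = 0.384412.
Step 6: alpha = 0.1. fail to reject H0.

W+ = 36, W- = 19, W = min = 19, p = 0.384412, fail to reject H0.


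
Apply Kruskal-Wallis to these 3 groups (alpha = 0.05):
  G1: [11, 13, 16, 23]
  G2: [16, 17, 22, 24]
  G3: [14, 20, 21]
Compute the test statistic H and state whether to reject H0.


Step 1: Combine all N = 11 observations and assign midranks.
sorted (value, group, rank): (11,G1,1), (13,G1,2), (14,G3,3), (16,G1,4.5), (16,G2,4.5), (17,G2,6), (20,G3,7), (21,G3,8), (22,G2,9), (23,G1,10), (24,G2,11)
Step 2: Sum ranks within each group.
R_1 = 17.5 (n_1 = 4)
R_2 = 30.5 (n_2 = 4)
R_3 = 18 (n_3 = 3)
Step 3: H = 12/(N(N+1)) * sum(R_i^2/n_i) - 3(N+1)
     = 12/(11*12) * (17.5^2/4 + 30.5^2/4 + 18^2/3) - 3*12
     = 0.090909 * 417.125 - 36
     = 1.920455.
Step 4: Ties present; correction factor C = 1 - 6/(11^3 - 11) = 0.995455. Corrected H = 1.920455 / 0.995455 = 1.929224.
Step 5: Under H0, H ~ chi^2(2); p-value = 0.381131.
Step 6: alpha = 0.05. fail to reject H0.

H = 1.9292, df = 2, p = 0.381131, fail to reject H0.


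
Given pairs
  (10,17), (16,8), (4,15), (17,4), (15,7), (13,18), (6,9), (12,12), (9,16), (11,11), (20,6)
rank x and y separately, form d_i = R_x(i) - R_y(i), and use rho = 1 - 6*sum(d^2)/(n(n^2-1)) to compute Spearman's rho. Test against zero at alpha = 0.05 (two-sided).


Step 1: Rank x and y separately (midranks; no ties here).
rank(x): 10->4, 16->9, 4->1, 17->10, 15->8, 13->7, 6->2, 12->6, 9->3, 11->5, 20->11
rank(y): 17->10, 8->4, 15->8, 4->1, 7->3, 18->11, 9->5, 12->7, 16->9, 11->6, 6->2
Step 2: d_i = R_x(i) - R_y(i); compute d_i^2.
  (4-10)^2=36, (9-4)^2=25, (1-8)^2=49, (10-1)^2=81, (8-3)^2=25, (7-11)^2=16, (2-5)^2=9, (6-7)^2=1, (3-9)^2=36, (5-6)^2=1, (11-2)^2=81
sum(d^2) = 360.
Step 3: rho = 1 - 6*360 / (11*(11^2 - 1)) = 1 - 2160/1320 = -0.636364.
Step 4: Under H0, t = rho * sqrt((n-2)/(1-rho^2)) = -2.4749 ~ t(9).
Step 5: Two-sided p-value from the t-distribution with 9 df = 0.035287.
Step 6: alpha = 0.05. reject H0.

rho = -0.6364, p = 0.035287, reject H0 at alpha = 0.05.


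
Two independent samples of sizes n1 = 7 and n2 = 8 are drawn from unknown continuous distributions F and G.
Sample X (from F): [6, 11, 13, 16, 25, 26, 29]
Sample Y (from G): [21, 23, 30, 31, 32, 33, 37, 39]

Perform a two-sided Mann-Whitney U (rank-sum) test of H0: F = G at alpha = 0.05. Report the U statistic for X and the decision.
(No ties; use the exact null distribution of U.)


Step 1: Combine and sort all 15 observations; assign midranks.
sorted (value, group): (6,X), (11,X), (13,X), (16,X), (21,Y), (23,Y), (25,X), (26,X), (29,X), (30,Y), (31,Y), (32,Y), (33,Y), (37,Y), (39,Y)
ranks: 6->1, 11->2, 13->3, 16->4, 21->5, 23->6, 25->7, 26->8, 29->9, 30->10, 31->11, 32->12, 33->13, 37->14, 39->15
Step 2: Rank sum for X: R1 = 1 + 2 + 3 + 4 + 7 + 8 + 9 = 34.
Step 3: U_X = R1 - n1(n1+1)/2 = 34 - 7*8/2 = 34 - 28 = 6.
       U_Y = n1*n2 - U_X = 56 - 6 = 50.
Step 4: No ties, so the exact null distribution of U (based on enumerating the C(15,7) = 6435 equally likely rank assignments) gives the two-sided p-value.
Step 5: p-value = 0.009324; compare to alpha = 0.05. reject H0.

U_X = 6, p = 0.009324, reject H0 at alpha = 0.05.
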